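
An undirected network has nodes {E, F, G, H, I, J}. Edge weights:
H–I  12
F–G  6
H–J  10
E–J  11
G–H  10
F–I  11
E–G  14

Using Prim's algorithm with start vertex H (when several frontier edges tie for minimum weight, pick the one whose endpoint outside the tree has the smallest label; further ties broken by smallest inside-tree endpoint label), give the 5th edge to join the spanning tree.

Grow the tree from H using Prim:
Step 1: cheapest edge leaving the tree is G–H (10); add G.
Step 2: cheapest edge leaving the tree is F–G (6); add F.
Step 3: cheapest edge leaving the tree is H–J (10); add J.
Step 4: cheapest edge leaving the tree is E–J (11); add E.
Step 5: cheapest edge leaving the tree is F–I (11); add I.
The 5th edge added is F–I.

F-I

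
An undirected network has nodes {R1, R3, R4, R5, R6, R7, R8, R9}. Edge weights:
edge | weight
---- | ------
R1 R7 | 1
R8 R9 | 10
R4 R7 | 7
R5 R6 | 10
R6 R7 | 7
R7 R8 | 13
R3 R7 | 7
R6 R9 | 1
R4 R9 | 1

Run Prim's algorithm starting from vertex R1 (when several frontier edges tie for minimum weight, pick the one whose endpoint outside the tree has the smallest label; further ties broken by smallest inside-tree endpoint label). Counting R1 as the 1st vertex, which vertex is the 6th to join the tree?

R6

Grow the tree from R1 using Prim:
Step 1: frontier [R1 R7 1] → take R1 R7 (1); add R7.
Step 2: frontier [R3 R7 7, R4 R7 7, R6 R7 7, R7 R8 13] → take R3 R7 (7); add R3.
Step 3: frontier [R4 R7 7, R6 R7 7, R7 R8 13] → take R4 R7 (7); add R4.
Step 4: frontier [R4 R9 1, R6 R7 7, R7 R8 13] → take R4 R9 (1); add R9.
Step 5: frontier [R6 R7 7, R7 R8 13, R6 R9 1, R8 R9 10] → take R6 R9 (1); add R6.
Step 6: frontier [R5 R6 10, R7 R8 13, R8 R9 10] → take R5 R6 (10); add R5.
Step 7: frontier [R7 R8 13, R8 R9 10] → take R8 R9 (10); add R8.
Vertex order: R1, R7, R3, R4, R9, R6, R5, R8. The 6th vertex is R6.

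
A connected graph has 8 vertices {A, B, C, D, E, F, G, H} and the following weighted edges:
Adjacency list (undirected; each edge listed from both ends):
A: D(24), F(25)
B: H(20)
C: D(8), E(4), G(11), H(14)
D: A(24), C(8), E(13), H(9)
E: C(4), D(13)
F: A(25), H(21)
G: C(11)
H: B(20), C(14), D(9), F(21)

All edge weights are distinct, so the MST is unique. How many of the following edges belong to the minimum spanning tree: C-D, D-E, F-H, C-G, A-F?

Kruskal: consider edges lightest-first.
C-E (4): add — endpoints in different components.
C-D (8): add — endpoints in different components.
D-H (9): add — endpoints in different components.
C-G (11): add — endpoints in different components.
D-E (13): skip — D and E already connected.
C-H (14): skip — C and H already connected.
B-H (20): add — endpoints in different components.
F-H (21): add — endpoints in different components.
A-D (24): add — endpoints in different components.
MST edge set: {C-E, C-D, D-H, C-G, B-H, F-H, A-D}.
Of the listed edges, {C-D, F-H, C-G} are in the MST → 3.

3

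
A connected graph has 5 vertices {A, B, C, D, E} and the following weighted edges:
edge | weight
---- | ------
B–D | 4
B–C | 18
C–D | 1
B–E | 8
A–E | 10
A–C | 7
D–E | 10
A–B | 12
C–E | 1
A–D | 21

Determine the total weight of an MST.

Sort edges by weight, then run Kruskal:
C–D (1): add — endpoints in different components.
C–E (1): add — endpoints in different components.
B–D (4): add — endpoints in different components.
A–C (7): add — endpoints in different components.
MST edges: C–D, C–E, B–D, A–C; total weight 1+1+4+7 = 13.

13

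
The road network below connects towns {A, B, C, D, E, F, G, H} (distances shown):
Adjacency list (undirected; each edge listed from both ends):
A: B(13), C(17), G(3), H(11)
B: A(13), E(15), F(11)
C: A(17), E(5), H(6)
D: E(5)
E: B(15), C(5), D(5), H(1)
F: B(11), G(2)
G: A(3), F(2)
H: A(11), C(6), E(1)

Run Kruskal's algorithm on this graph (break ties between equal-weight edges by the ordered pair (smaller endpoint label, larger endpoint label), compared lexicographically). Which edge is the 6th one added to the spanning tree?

Kruskal's algorithm — process edges by increasing weight (ties by edge label):
E-H (1): add — endpoints in different components.
F-G (2): add — endpoints in different components.
A-G (3): add — endpoints in different components.
C-E (5): add — endpoints in different components.
D-E (5): add — endpoints in different components.
C-H (6): skip — C and H already connected.
A-H (11): add — endpoints in different components.
B-F (11): add — endpoints in different components.
The 6th edge added is A-H.

A-H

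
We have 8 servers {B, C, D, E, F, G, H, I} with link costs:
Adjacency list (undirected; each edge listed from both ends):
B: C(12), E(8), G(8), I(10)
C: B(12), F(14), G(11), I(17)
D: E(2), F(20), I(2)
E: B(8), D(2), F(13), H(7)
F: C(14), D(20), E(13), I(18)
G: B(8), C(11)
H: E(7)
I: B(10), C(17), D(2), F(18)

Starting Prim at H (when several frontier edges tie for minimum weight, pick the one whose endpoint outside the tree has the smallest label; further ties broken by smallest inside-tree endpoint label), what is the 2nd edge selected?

Prim, starting at H.
Step 1: cheapest edge leaving the tree is E—H (7); add E.
Step 2: cheapest edge leaving the tree is D—E (2); add D.
Step 3: cheapest edge leaving the tree is D—I (2); add I.
Step 4: cheapest edge leaving the tree is B—E (8); add B.
Step 5: cheapest edge leaving the tree is B—G (8); add G.
Step 6: cheapest edge leaving the tree is C—G (11); add C.
Step 7: cheapest edge leaving the tree is E—F (13); add F.
The 2nd edge added is D—E.

D-E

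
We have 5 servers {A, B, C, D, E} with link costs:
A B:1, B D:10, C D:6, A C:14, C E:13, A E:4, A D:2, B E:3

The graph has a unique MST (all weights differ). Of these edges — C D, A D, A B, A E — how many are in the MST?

3

Sort edges by weight, then run Kruskal:
A B (1): add. Components now {A,B} {C} {D} {E}
A D (2): add. Components now {A,B,D} {C} {E}
B E (3): add. Components now {A,B,D,E} {C}
A E (4): skip — A and E already connected.
C D (6): add. Components now {A,B,C,D,E}
MST edge set: {A B, A D, B E, C D}.
Of the listed edges, {C D, A D, A B} are in the MST → 3.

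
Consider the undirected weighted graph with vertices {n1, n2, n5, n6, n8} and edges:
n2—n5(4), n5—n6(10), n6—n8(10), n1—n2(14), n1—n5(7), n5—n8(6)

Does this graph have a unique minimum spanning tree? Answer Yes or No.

No

Kruskal's algorithm — process edges by increasing weight (ties by edge label):
n2—n5 (4): add — endpoints in different components.
n5—n8 (6): add — endpoints in different components.
n1—n5 (7): add — endpoints in different components.
n5—n6 (10): add — endpoints in different components.
Non-tree edge n6—n8 has weight 10, equal to the heaviest edge on its tree cycle — swapping gives another MST of the same weight. Not unique.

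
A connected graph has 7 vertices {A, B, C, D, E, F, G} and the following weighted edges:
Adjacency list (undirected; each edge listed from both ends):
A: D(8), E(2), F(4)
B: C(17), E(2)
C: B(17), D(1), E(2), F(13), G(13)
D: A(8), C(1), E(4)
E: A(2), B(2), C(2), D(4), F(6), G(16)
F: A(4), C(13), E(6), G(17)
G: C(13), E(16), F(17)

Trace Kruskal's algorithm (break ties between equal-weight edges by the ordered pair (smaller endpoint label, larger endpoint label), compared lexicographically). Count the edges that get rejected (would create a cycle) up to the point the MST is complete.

4

Kruskal's algorithm — process edges by increasing weight (ties by edge label):
C-D (1): add. Components now {A} {B} {C,D} {E} {F} {G}
A-E (2): add. Components now {A,E} {B} {C,D} {F} {G}
B-E (2): add. Components now {A,B,E} {C,D} {F} {G}
C-E (2): add. Components now {A,B,C,D,E} {F} {G}
A-F (4): add. Components now {A,B,C,D,E,F} {G}
D-E (4): skip — D and E already connected.
E-F (6): skip — E and F already connected.
A-D (8): skip — A and D already connected.
C-F (13): skip — C and F already connected.
C-G (13): add. Components now {A,B,C,D,E,F,G}
Edges rejected before the tree was complete: 4.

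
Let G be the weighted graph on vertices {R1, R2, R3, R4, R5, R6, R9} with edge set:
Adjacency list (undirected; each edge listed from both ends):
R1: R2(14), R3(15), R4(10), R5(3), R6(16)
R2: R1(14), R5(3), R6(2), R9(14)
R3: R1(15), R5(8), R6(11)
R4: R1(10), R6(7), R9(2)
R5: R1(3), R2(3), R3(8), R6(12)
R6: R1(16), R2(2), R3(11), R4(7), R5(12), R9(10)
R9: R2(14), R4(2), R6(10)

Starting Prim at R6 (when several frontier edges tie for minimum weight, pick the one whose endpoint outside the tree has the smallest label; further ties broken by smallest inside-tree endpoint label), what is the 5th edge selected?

R4-R9

Prim's algorithm from R6:
Step 1: cheapest edge leaving the tree is R2–R6 (2); add R2.
Step 2: cheapest edge leaving the tree is R2–R5 (3); add R5.
Step 3: cheapest edge leaving the tree is R1–R5 (3); add R1.
Step 4: cheapest edge leaving the tree is R4–R6 (7); add R4.
Step 5: cheapest edge leaving the tree is R4–R9 (2); add R9.
Step 6: cheapest edge leaving the tree is R3–R5 (8); add R3.
The 5th edge added is R4–R9.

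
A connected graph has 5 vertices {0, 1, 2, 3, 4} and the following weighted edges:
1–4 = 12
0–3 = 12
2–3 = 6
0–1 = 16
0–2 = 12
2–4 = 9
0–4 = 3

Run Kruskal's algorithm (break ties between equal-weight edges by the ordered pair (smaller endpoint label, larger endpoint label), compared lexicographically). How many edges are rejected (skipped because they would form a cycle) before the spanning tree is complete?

2

Kruskal's algorithm — process edges by increasing weight (ties by edge label):
0–4 (3): add — endpoints in different components.
2–3 (6): add — endpoints in different components.
2–4 (9): add — endpoints in different components.
0–2 (12): skip — 0 and 2 already connected.
0–3 (12): skip — 0 and 3 already connected.
1–4 (12): add — endpoints in different components.
Edges rejected before the tree was complete: 2.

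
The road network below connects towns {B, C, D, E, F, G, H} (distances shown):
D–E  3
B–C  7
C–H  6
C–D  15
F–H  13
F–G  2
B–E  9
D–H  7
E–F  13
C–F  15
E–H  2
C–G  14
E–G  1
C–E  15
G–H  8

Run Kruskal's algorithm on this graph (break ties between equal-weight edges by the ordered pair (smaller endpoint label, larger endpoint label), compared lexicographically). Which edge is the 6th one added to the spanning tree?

B-C

Sort edges by weight, then run Kruskal:
E–G (1): add. Components now {B} {C} {D} {E,G} {F} {H}
E–H (2): add. Components now {B} {C} {D} {E,G,H} {F}
F–G (2): add. Components now {B} {C} {D} {E,F,G,H}
D–E (3): add. Components now {B} {C} {D,E,F,G,H}
C–H (6): add. Components now {B} {C,D,E,F,G,H}
B–C (7): add. Components now {B,C,D,E,F,G,H}
The 6th edge added is B–C.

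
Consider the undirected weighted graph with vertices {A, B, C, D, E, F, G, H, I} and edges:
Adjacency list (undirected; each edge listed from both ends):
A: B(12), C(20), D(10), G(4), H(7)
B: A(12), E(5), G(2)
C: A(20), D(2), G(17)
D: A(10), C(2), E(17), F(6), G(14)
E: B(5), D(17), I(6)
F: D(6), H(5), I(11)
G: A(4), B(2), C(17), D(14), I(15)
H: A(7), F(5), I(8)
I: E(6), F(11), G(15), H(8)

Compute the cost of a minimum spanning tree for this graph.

37

Kruskal: consider edges lightest-first.
B G (2): add — endpoints in different components.
C D (2): add — endpoints in different components.
A G (4): add — endpoints in different components.
B E (5): add — endpoints in different components.
F H (5): add — endpoints in different components.
D F (6): add — endpoints in different components.
E I (6): add — endpoints in different components.
A H (7): add — endpoints in different components.
MST edges: B G, C D, A G, B E, F H, D F, E I, A H; total weight 2+2+4+5+5+6+6+7 = 37.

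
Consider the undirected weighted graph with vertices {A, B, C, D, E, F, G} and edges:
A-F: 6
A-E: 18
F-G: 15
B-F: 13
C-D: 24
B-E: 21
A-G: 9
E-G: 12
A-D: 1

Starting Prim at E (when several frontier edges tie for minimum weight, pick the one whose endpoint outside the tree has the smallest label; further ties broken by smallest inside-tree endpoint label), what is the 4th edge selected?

Prim, starting at E.
Step 1: frontier [E-G 12, A-E 18, B-E 21] → take E-G (12); add G.
Step 2: frontier [A-E 18, B-E 21, A-G 9, F-G 15] → take A-G (9); add A.
Step 3: frontier [A-D 1, A-F 6, B-E 21, F-G 15] → take A-D (1); add D.
Step 4: frontier [A-F 6, C-D 24, B-E 21, F-G 15] → take A-F (6); add F.
Step 5: frontier [C-D 24, B-E 21, B-F 13] → take B-F (13); add B.
Step 6: frontier [C-D 24] → take C-D (24); add C.
The 4th edge added is A-F.

A-F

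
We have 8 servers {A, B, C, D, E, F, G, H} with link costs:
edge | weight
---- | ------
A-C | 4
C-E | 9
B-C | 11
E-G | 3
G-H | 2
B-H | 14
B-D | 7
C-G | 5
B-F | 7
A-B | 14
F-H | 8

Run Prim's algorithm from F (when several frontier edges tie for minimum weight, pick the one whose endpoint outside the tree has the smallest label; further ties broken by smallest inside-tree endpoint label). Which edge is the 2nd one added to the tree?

B-D

Prim, starting at F.
Step 1: cheapest edge leaving the tree is B-F (7); add B.
Step 2: cheapest edge leaving the tree is B-D (7); add D.
Step 3: cheapest edge leaving the tree is F-H (8); add H.
Step 4: cheapest edge leaving the tree is G-H (2); add G.
Step 5: cheapest edge leaving the tree is E-G (3); add E.
Step 6: cheapest edge leaving the tree is C-G (5); add C.
Step 7: cheapest edge leaving the tree is A-C (4); add A.
The 2nd edge added is B-D.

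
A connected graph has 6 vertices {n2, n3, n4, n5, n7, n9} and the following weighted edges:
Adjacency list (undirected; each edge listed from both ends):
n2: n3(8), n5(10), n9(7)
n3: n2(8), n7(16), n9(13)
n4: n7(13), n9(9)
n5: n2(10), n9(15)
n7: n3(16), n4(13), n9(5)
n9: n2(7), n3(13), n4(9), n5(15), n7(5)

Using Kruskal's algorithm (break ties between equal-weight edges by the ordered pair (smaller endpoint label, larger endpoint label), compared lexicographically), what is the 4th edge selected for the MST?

n4-n9

Kruskal: consider edges lightest-first.
n7—n9 (5): add — endpoints in different components.
n2—n9 (7): add — endpoints in different components.
n2—n3 (8): add — endpoints in different components.
n4—n9 (9): add — endpoints in different components.
n2—n5 (10): add — endpoints in different components.
The 4th edge added is n4—n9.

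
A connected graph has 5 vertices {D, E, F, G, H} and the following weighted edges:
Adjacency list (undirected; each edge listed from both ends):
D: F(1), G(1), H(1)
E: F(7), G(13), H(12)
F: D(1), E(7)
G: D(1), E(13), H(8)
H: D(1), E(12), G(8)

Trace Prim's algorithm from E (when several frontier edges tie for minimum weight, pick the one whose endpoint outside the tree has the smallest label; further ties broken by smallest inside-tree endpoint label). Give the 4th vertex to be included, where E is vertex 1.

Prim, starting at E.
Step 1: cheapest edge leaving the tree is E F (7); add F.
Step 2: cheapest edge leaving the tree is D F (1); add D.
Step 3: cheapest edge leaving the tree is D G (1); add G.
Step 4: cheapest edge leaving the tree is D H (1); add H.
Vertex order: E, F, D, G, H. The 4th vertex is G.

G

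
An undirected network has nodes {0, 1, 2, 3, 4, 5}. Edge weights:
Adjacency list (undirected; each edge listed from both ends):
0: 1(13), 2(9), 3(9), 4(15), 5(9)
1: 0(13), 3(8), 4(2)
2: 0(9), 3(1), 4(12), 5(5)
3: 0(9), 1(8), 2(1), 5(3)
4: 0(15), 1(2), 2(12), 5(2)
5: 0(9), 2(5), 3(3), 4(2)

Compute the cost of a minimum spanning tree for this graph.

17

Prim, starting at 4.
Step 1: frontier [1–4 2, 4–5 2, 2–4 12, 0–4 15] → take 1–4 (2); add 1.
Step 2: frontier [1–3 8, 0–1 13, 4–5 2, 2–4 12, 0–4 15] → take 4–5 (2); add 5.
Step 3: frontier [1–3 8, 0–1 13, 2–4 12, 0–4 15, 3–5 3, 2–5 5, 0–5 9] → take 3–5 (3); add 3.
Step 4: frontier [0–1 13, 2–3 1, 0–3 9, 2–4 12, 0–4 15, 2–5 5, 0–5 9] → take 2–3 (1); add 2.
Step 5: frontier [0–1 13, 0–2 9, 0–3 9, 0–4 15, 0–5 9] → take 0–2 (9); add 0.
MST edges: 1–4, 4–5, 3–5, 2–3, 0–2; total weight 2+2+3+1+9 = 17.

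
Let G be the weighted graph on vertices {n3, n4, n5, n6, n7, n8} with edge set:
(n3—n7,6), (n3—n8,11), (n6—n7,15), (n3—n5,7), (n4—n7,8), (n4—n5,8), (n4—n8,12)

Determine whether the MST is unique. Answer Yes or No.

No

Sort edges by weight, then run Kruskal:
n3—n7 (6): add — endpoints in different components.
n3—n5 (7): add — endpoints in different components.
n4—n5 (8): add — endpoints in different components.
n4—n7 (8): skip — n7 and n4 already connected.
n3—n8 (11): add — endpoints in different components.
n4—n8 (12): skip — n8 and n4 already connected.
n6—n7 (15): add — endpoints in different components.
Non-tree edge n4—n7 has weight 8, equal to the heaviest edge on its tree cycle — swapping gives another MST of the same weight. Not unique.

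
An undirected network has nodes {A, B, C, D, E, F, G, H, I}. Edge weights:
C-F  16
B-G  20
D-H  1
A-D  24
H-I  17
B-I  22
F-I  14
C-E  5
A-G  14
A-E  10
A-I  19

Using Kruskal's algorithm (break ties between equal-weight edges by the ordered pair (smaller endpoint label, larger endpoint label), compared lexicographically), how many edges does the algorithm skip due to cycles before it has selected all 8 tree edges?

Kruskal's algorithm — process edges by increasing weight (ties by edge label):
D-H (1): add — endpoints in different components.
C-E (5): add — endpoints in different components.
A-E (10): add — endpoints in different components.
A-G (14): add — endpoints in different components.
F-I (14): add — endpoints in different components.
C-F (16): add — endpoints in different components.
H-I (17): add — endpoints in different components.
A-I (19): skip — A and I already connected.
B-G (20): add — endpoints in different components.
Edges rejected before the tree was complete: 1.

1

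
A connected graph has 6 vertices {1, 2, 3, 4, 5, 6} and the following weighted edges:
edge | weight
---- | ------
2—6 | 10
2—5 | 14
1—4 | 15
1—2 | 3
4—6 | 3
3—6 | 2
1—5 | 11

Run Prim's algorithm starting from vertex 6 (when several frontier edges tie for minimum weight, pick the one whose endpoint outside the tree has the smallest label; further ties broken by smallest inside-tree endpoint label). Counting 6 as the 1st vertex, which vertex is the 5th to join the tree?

1

Grow the tree from 6 using Prim:
Step 1: frontier [3—6 2, 4—6 3, 2—6 10] → take 3—6 (2); add 3.
Step 2: frontier [4—6 3, 2—6 10] → take 4—6 (3); add 4.
Step 3: frontier [1—4 15, 2—6 10] → take 2—6 (10); add 2.
Step 4: frontier [1—2 3, 2—5 14, 1—4 15] → take 1—2 (3); add 1.
Step 5: frontier [1—5 11, 2—5 14] → take 1—5 (11); add 5.
Vertex order: 6, 3, 4, 2, 1, 5. The 5th vertex is 1.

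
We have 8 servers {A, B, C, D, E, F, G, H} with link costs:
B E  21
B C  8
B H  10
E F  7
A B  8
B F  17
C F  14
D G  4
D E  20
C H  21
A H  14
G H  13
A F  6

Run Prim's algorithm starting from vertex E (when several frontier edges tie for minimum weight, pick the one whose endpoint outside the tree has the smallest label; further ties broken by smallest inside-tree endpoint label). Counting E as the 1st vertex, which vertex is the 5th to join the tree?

Grow the tree from E using Prim:
Step 1: cheapest edge leaving the tree is E F (7); add F.
Step 2: cheapest edge leaving the tree is A F (6); add A.
Step 3: cheapest edge leaving the tree is A B (8); add B.
Step 4: cheapest edge leaving the tree is B C (8); add C.
Step 5: cheapest edge leaving the tree is B H (10); add H.
Step 6: cheapest edge leaving the tree is G H (13); add G.
Step 7: cheapest edge leaving the tree is D G (4); add D.
Vertex order: E, F, A, B, C, H, G, D. The 5th vertex is C.

C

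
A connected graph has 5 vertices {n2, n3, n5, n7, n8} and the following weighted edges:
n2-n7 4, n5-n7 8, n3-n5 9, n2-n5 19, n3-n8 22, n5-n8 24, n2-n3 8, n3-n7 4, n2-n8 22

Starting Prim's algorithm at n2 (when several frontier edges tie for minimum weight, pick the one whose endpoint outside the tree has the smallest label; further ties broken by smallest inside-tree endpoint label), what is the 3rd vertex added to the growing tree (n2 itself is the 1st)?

Grow the tree from n2 using Prim:
Step 1: frontier [n2-n7 4, n2-n3 8, n2-n5 19, n2-n8 22] → take n2-n7 (4); add n7.
Step 2: frontier [n2-n3 8, n2-n5 19, n2-n8 22, n3-n7 4, n5-n7 8] → take n3-n7 (4); add n3.
Step 3: frontier [n2-n5 19, n2-n8 22, n3-n5 9, n3-n8 22, n5-n7 8] → take n5-n7 (8); add n5.
Step 4: frontier [n2-n8 22, n3-n8 22, n5-n8 24] → take n2-n8 (22); add n8.
Vertex order: n2, n7, n3, n5, n8. The 3rd vertex is n3.

n3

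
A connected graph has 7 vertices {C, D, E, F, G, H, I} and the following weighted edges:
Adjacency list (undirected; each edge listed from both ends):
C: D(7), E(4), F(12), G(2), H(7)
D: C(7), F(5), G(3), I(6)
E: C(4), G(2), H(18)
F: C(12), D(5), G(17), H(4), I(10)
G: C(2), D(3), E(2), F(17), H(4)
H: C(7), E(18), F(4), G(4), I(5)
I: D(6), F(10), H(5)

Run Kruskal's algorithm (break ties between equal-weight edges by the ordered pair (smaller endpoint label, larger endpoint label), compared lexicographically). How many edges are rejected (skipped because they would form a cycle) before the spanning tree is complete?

Kruskal's algorithm — process edges by increasing weight (ties by edge label):
C–G (2): add — endpoints in different components.
E–G (2): add — endpoints in different components.
D–G (3): add — endpoints in different components.
C–E (4): skip — C and E already connected.
F–H (4): add — endpoints in different components.
G–H (4): add — endpoints in different components.
D–F (5): skip — D and F already connected.
H–I (5): add — endpoints in different components.
Edges rejected before the tree was complete: 2.

2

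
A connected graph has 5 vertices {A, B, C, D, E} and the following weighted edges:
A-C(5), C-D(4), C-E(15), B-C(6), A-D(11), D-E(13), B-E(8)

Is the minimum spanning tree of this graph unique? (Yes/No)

Sort edges by weight, then run Kruskal:
C-D (4): add — endpoints in different components.
A-C (5): add — endpoints in different components.
B-C (6): add — endpoints in different components.
B-E (8): add — endpoints in different components.
Every non-tree edge has weight strictly greater than the heaviest edge on the tree path between its endpoints, so the MST is unique.

Yes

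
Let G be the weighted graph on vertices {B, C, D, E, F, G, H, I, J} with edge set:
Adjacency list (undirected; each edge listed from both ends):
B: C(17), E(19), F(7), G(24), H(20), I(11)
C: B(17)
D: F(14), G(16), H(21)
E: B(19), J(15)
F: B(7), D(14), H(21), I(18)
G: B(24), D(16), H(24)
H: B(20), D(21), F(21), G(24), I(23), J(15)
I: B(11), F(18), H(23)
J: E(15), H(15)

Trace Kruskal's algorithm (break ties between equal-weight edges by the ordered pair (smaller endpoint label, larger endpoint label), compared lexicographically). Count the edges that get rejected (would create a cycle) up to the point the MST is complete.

1

Kruskal: consider edges lightest-first.
B F (7): add — endpoints in different components.
B I (11): add — endpoints in different components.
D F (14): add — endpoints in different components.
E J (15): add — endpoints in different components.
H J (15): add — endpoints in different components.
D G (16): add — endpoints in different components.
B C (17): add — endpoints in different components.
F I (18): skip — F and I already connected.
B E (19): add — endpoints in different components.
Edges rejected before the tree was complete: 1.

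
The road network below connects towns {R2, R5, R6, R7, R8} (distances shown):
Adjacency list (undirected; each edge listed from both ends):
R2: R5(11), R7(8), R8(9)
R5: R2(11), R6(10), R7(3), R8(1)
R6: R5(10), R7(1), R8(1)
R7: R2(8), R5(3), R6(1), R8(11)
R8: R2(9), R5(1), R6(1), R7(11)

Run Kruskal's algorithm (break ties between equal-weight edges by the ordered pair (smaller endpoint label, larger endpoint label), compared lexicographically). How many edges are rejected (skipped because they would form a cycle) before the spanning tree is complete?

1

Kruskal: consider edges lightest-first.
R5 R8 (1): add — endpoints in different components.
R6 R7 (1): add — endpoints in different components.
R6 R8 (1): add — endpoints in different components.
R5 R7 (3): skip — R5 and R7 already connected.
R2 R7 (8): add — endpoints in different components.
Edges rejected before the tree was complete: 1.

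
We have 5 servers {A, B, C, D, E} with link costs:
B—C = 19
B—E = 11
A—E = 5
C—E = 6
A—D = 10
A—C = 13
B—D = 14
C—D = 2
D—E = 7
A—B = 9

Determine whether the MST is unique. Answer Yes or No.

Kruskal: consider edges lightest-first.
C—D (2): add. Components now {A} {B} {C,D} {E}
A—E (5): add. Components now {A,E} {B} {C,D}
C—E (6): add. Components now {A,C,D,E} {B}
D—E (7): skip — D and E already connected.
A—B (9): add. Components now {A,B,C,D,E}
Every non-tree edge has weight strictly greater than the heaviest edge on the tree path between its endpoints, so the MST is unique.

Yes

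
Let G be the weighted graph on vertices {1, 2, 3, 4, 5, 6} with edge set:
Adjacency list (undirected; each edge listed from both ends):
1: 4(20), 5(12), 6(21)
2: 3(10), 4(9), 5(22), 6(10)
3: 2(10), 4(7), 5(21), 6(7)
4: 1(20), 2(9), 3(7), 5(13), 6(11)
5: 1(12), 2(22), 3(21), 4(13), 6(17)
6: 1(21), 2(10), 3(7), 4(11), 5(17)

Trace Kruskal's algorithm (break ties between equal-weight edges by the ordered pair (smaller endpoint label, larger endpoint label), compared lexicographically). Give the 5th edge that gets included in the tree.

4-5

Kruskal: consider edges lightest-first.
3 4 (7): add — endpoints in different components.
3 6 (7): add — endpoints in different components.
2 4 (9): add — endpoints in different components.
2 3 (10): skip — 2 and 3 already connected.
2 6 (10): skip — 2 and 6 already connected.
4 6 (11): skip — 4 and 6 already connected.
1 5 (12): add — endpoints in different components.
4 5 (13): add — endpoints in different components.
The 5th edge added is 4 5.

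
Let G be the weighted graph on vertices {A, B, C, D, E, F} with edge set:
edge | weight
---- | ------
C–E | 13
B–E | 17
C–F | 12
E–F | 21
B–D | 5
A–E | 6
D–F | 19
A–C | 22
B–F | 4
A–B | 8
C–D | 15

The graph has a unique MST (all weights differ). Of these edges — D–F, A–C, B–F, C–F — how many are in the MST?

2

Kruskal: consider edges lightest-first.
B–F (4): add. Components now {A} {B,F} {C} {D} {E}
B–D (5): add. Components now {A} {B,D,F} {C} {E}
A–E (6): add. Components now {A,E} {B,D,F} {C}
A–B (8): add. Components now {A,B,D,E,F} {C}
C–F (12): add. Components now {A,B,C,D,E,F}
MST edge set: {B–F, B–D, A–E, A–B, C–F}.
Of the listed edges, {B–F, C–F} are in the MST → 2.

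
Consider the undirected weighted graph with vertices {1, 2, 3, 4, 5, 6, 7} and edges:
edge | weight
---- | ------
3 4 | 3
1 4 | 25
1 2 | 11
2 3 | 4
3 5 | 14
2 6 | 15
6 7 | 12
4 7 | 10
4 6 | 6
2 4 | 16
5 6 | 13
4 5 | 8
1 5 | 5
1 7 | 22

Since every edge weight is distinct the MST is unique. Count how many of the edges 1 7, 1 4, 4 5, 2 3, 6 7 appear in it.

Sort edges by weight, then run Kruskal:
3 4 (3): add. Components now {1} {2} {3,4} {5} {6} {7}
2 3 (4): add. Components now {1} {2,3,4} {5} {6} {7}
1 5 (5): add. Components now {1,5} {2,3,4} {6} {7}
4 6 (6): add. Components now {1,5} {2,3,4,6} {7}
4 5 (8): add. Components now {1,2,3,4,5,6} {7}
4 7 (10): add. Components now {1,2,3,4,5,6,7}
MST edge set: {3 4, 2 3, 1 5, 4 6, 4 5, 4 7}.
Of the listed edges, {4 5, 2 3} are in the MST → 2.

2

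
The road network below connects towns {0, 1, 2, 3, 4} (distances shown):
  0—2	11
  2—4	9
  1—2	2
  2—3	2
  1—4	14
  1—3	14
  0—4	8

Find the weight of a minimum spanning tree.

21

Prim, starting at 1.
Step 1: frontier [1—2 2, 1—3 14, 1—4 14] → take 1—2 (2); add 2.
Step 2: frontier [1—3 14, 1—4 14, 2—3 2, 2—4 9, 0—2 11] → take 2—3 (2); add 3.
Step 3: frontier [1—4 14, 2—4 9, 0—2 11] → take 2—4 (9); add 4.
Step 4: frontier [0—2 11, 0—4 8] → take 0—4 (8); add 0.
MST edges: 1—2, 2—3, 2—4, 0—4; total weight 2+2+9+8 = 21.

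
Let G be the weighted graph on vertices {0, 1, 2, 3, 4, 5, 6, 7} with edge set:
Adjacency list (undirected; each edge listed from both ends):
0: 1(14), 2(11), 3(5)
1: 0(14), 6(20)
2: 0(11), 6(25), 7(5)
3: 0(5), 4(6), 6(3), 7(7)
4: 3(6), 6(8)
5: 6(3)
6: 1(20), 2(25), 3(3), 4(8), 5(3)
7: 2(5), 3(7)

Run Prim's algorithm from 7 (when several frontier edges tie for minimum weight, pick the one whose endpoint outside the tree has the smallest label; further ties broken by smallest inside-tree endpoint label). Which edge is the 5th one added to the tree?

0-3

Grow the tree from 7 using Prim:
Step 1: frontier [2-7 5, 3-7 7] → take 2-7 (5); add 2.
Step 2: frontier [0-2 11, 2-6 25, 3-7 7] → take 3-7 (7); add 3.
Step 3: frontier [0-2 11, 2-6 25, 3-6 3, 0-3 5, 3-4 6] → take 3-6 (3); add 6.
Step 4: frontier [0-2 11, 0-3 5, 3-4 6, 5-6 3, 4-6 8, 1-6 20] → take 5-6 (3); add 5.
Step 5: frontier [0-2 11, 0-3 5, 3-4 6, 4-6 8, 1-6 20] → take 0-3 (5); add 0.
Step 6: frontier [0-1 14, 3-4 6, 4-6 8, 1-6 20] → take 3-4 (6); add 4.
Step 7: frontier [0-1 14, 1-6 20] → take 0-1 (14); add 1.
The 5th edge added is 0-3.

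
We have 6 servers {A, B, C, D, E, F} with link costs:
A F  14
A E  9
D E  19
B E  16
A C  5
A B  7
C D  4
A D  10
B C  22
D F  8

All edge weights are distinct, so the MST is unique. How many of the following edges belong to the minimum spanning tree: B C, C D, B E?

Sort edges by weight, then run Kruskal:
C D (4): add — endpoints in different components.
A C (5): add — endpoints in different components.
A B (7): add — endpoints in different components.
D F (8): add — endpoints in different components.
A E (9): add — endpoints in different components.
MST edge set: {C D, A C, A B, D F, A E}.
Of the listed edges, {C D} are in the MST → 1.

1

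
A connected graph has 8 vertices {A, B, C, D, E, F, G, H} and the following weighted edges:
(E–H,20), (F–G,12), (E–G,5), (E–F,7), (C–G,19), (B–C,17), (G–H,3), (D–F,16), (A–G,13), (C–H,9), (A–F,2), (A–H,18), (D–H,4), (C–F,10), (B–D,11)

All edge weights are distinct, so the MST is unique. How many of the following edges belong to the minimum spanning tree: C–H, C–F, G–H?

Sort edges by weight, then run Kruskal:
A–F (2): add — endpoints in different components.
G–H (3): add — endpoints in different components.
D–H (4): add — endpoints in different components.
E–G (5): add — endpoints in different components.
E–F (7): add — endpoints in different components.
C–H (9): add — endpoints in different components.
C–F (10): skip — C and F already connected.
B–D (11): add — endpoints in different components.
MST edge set: {A–F, G–H, D–H, E–G, E–F, C–H, B–D}.
Of the listed edges, {C–H, G–H} are in the MST → 2.

2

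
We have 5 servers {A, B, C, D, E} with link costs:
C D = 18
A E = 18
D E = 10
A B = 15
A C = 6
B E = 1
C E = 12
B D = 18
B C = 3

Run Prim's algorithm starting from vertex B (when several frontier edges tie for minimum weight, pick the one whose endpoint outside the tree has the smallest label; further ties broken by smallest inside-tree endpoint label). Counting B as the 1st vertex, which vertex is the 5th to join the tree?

Grow the tree from B using Prim:
Step 1: frontier [B E 1, B C 3, A B 15, B D 18] → take B E (1); add E.
Step 2: frontier [B C 3, A B 15, B D 18, D E 10, C E 12, A E 18] → take B C (3); add C.
Step 3: frontier [A B 15, B D 18, A C 6, C D 18, D E 10, A E 18] → take A C (6); add A.
Step 4: frontier [B D 18, C D 18, D E 10] → take D E (10); add D.
Vertex order: B, E, C, A, D. The 5th vertex is D.

D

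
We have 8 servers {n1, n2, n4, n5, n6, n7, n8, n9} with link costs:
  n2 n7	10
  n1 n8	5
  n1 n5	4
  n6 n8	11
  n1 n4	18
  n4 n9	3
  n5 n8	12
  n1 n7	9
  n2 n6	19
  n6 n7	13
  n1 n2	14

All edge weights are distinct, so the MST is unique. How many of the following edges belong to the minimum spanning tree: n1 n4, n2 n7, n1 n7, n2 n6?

3

Kruskal's algorithm — process edges by increasing weight (ties by edge label):
n4 n9 (3): add — endpoints in different components.
n1 n5 (4): add — endpoints in different components.
n1 n8 (5): add — endpoints in different components.
n1 n7 (9): add — endpoints in different components.
n2 n7 (10): add — endpoints in different components.
n6 n8 (11): add — endpoints in different components.
n5 n8 (12): skip — n5 and n8 already connected.
n6 n7 (13): skip — n7 and n6 already connected.
n1 n2 (14): skip — n1 and n2 already connected.
n1 n4 (18): add — endpoints in different components.
MST edge set: {n4 n9, n1 n5, n1 n8, n1 n7, n2 n7, n6 n8, n1 n4}.
Of the listed edges, {n1 n4, n2 n7, n1 n7} are in the MST → 3.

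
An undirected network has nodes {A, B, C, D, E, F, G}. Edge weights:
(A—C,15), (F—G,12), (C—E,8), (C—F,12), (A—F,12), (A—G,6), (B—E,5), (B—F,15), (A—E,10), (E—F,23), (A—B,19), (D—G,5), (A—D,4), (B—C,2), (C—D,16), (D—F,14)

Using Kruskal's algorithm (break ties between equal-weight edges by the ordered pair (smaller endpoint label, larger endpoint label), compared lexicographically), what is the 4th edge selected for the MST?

Kruskal's algorithm — process edges by increasing weight (ties by edge label):
B—C (2): add. Components now {A} {B,C} {D} {E} {F} {G}
A—D (4): add. Components now {A,D} {B,C} {E} {F} {G}
B—E (5): add. Components now {A,D} {B,C,E} {F} {G}
D—G (5): add. Components now {A,D,G} {B,C,E} {F}
A—G (6): skip — A and G already connected.
C—E (8): skip — C and E already connected.
A—E (10): add. Components now {A,B,C,D,E,G} {F}
A—F (12): add. Components now {A,B,C,D,E,F,G}
The 4th edge added is D—G.

D-G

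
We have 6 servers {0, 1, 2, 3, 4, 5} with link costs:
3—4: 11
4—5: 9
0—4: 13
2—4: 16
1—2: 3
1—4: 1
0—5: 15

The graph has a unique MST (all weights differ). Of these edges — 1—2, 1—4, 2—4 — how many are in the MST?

2

Kruskal's algorithm — process edges by increasing weight (ties by edge label):
1—4 (1): add. Components now {0} {1,4} {2} {3} {5}
1—2 (3): add. Components now {0} {1,2,4} {3} {5}
4—5 (9): add. Components now {0} {1,2,4,5} {3}
3—4 (11): add. Components now {0} {1,2,3,4,5}
0—4 (13): add. Components now {0,1,2,3,4,5}
MST edge set: {1—4, 1—2, 4—5, 3—4, 0—4}.
Of the listed edges, {1—2, 1—4} are in the MST → 2.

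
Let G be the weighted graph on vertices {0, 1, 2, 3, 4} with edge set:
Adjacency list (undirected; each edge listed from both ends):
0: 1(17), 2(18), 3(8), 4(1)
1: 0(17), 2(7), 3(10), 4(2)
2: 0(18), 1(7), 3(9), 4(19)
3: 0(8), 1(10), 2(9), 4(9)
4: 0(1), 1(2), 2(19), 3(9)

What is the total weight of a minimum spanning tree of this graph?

Prim's algorithm from 3:
Step 1: cheapest edge leaving the tree is 0–3 (8); add 0.
Step 2: cheapest edge leaving the tree is 0–4 (1); add 4.
Step 3: cheapest edge leaving the tree is 1–4 (2); add 1.
Step 4: cheapest edge leaving the tree is 1–2 (7); add 2.
MST edges: 0–3, 0–4, 1–4, 1–2; total weight 8+1+2+7 = 18.

18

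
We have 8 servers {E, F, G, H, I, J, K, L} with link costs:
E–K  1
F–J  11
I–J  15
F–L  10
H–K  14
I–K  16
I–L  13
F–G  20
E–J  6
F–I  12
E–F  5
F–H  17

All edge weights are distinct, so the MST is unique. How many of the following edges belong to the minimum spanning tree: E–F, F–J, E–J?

2

Kruskal: consider edges lightest-first.
E–K (1): add — endpoints in different components.
E–F (5): add — endpoints in different components.
E–J (6): add — endpoints in different components.
F–L (10): add — endpoints in different components.
F–J (11): skip — F and J already connected.
F–I (12): add — endpoints in different components.
I–L (13): skip — I and L already connected.
H–K (14): add — endpoints in different components.
I–J (15): skip — I and J already connected.
I–K (16): skip — I and K already connected.
F–H (17): skip — F and H already connected.
F–G (20): add — endpoints in different components.
MST edge set: {E–K, E–F, E–J, F–L, F–I, H–K, F–G}.
Of the listed edges, {E–F, E–J} are in the MST → 2.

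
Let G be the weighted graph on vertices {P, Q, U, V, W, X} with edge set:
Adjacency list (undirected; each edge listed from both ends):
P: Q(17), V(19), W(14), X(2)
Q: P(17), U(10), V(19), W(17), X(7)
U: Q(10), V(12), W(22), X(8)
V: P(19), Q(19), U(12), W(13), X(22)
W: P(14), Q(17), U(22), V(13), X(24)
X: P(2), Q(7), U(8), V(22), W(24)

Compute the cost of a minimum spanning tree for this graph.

Kruskal's algorithm — process edges by increasing weight (ties by edge label):
P X (2): add. Components now {Q} {V} {U} {P,X} {W}
Q X (7): add. Components now {P,Q,X} {V} {U} {W}
U X (8): add. Components now {P,Q,U,X} {V} {W}
Q U (10): skip — Q and U already connected.
U V (12): add. Components now {P,Q,U,V,X} {W}
V W (13): add. Components now {P,Q,U,V,W,X}
MST edges: P X, Q X, U X, U V, V W; total weight 2+7+8+12+13 = 42.

42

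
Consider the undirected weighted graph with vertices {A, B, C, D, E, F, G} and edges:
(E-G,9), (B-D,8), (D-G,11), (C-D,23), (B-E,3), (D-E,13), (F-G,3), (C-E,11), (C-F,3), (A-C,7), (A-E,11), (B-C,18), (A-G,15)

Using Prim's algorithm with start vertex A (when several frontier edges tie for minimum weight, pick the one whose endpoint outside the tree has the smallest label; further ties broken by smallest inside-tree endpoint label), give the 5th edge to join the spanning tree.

Prim's algorithm from A:
Step 1: frontier [A-C 7, A-E 11, A-G 15] → take A-C (7); add C.
Step 2: frontier [A-E 11, A-G 15, C-F 3, C-E 11, B-C 18, C-D 23] → take C-F (3); add F.
Step 3: frontier [A-E 11, A-G 15, C-E 11, B-C 18, C-D 23, F-G 3] → take F-G (3); add G.
Step 4: frontier [A-E 11, C-E 11, B-C 18, C-D 23, E-G 9, D-G 11] → take E-G (9); add E.
Step 5: frontier [B-C 18, C-D 23, B-E 3, D-E 13, D-G 11] → take B-E (3); add B.
Step 6: frontier [B-D 8, C-D 23, D-E 13, D-G 11] → take B-D (8); add D.
The 5th edge added is B-E.

B-E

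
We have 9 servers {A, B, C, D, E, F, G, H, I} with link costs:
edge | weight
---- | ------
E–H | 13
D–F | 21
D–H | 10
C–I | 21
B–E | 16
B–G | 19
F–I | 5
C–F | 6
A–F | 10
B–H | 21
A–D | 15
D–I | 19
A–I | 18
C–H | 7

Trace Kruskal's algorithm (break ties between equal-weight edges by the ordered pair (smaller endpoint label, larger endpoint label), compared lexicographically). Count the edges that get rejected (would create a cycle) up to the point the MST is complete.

Sort edges by weight, then run Kruskal:
F–I (5): add — endpoints in different components.
C–F (6): add — endpoints in different components.
C–H (7): add — endpoints in different components.
A–F (10): add — endpoints in different components.
D–H (10): add — endpoints in different components.
E–H (13): add — endpoints in different components.
A–D (15): skip — A and D already connected.
B–E (16): add — endpoints in different components.
A–I (18): skip — A and I already connected.
B–G (19): add — endpoints in different components.
Edges rejected before the tree was complete: 2.

2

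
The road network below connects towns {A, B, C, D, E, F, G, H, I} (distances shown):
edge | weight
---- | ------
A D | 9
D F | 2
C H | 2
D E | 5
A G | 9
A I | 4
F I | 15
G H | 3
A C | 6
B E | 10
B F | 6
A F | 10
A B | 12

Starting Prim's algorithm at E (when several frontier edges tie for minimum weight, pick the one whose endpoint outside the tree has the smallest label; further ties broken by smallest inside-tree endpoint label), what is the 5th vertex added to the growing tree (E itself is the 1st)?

Grow the tree from E using Prim:
Step 1: frontier [D E 5, B E 10] → take D E (5); add D.
Step 2: frontier [D F 2, A D 9, B E 10] → take D F (2); add F.
Step 3: frontier [A D 9, B E 10, B F 6, A F 10, F I 15] → take B F (6); add B.
Step 4: frontier [A B 12, A D 9, A F 10, F I 15] → take A D (9); add A.
Step 5: frontier [A I 4, A C 6, A G 9, F I 15] → take A I (4); add I.
Step 6: frontier [A C 6, A G 9] → take A C (6); add C.
Step 7: frontier [A G 9, C H 2] → take C H (2); add H.
Step 8: frontier [A G 9, G H 3] → take G H (3); add G.
Vertex order: E, D, F, B, A, I, C, H, G. The 5th vertex is A.

A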